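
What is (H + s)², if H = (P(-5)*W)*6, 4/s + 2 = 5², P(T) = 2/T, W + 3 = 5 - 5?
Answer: 719104/13225 ≈ 54.375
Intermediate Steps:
W = -3 (W = -3 + (5 - 5) = -3 + 0 = -3)
s = 4/23 (s = 4/(-2 + 5²) = 4/(-2 + 25) = 4/23 ≈ 0.17391)
H = 36/5 (H = ((2/(-5))*(-3))*6 = ((2*(-⅕))*(-3))*6 = -⅖*(-3)*6 = (6/5)*6 = 36/5 ≈ 7.2000)
(H + s)² = (36/5 + 4/23)² = (848/115)² = 719104/13225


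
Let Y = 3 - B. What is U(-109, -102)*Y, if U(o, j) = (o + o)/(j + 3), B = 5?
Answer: -436/99 ≈ -4.4040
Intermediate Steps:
U(o, j) = 2*o/(3 + j) (U(o, j) = (2*o)/(3 + j) = 2*o/(3 + j))
Y = -2 (Y = 3 - 1*5 = 3 - 5 = -2)
U(-109, -102)*Y = (2*(-109)/(3 - 102))*(-2) = (2*(-109)/(-99))*(-2) = (2*(-109)*(-1/99))*(-2) = (218/99)*(-2) = -436/99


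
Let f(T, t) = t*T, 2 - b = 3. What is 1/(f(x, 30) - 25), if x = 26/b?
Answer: -1/805 ≈ -0.0012422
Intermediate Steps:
b = -1 (b = 2 - 1*3 = 2 - 3 = -1)
x = -26 (x = 26/(-1) = 26*(-1) = -26)
f(T, t) = T*t
1/(f(x, 30) - 25) = 1/(-26*30 - 25) = 1/(-780 - 25) = 1/(-805) = -1/805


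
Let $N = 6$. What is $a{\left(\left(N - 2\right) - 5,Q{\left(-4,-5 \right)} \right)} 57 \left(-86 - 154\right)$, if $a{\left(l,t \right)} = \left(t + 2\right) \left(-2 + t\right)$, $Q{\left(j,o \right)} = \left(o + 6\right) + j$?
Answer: $-68400$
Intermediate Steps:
$Q{\left(j,o \right)} = 6 + j + o$ ($Q{\left(j,o \right)} = \left(6 + o\right) + j = 6 + j + o$)
$a{\left(l,t \right)} = \left(-2 + t\right) \left(2 + t\right)$ ($a{\left(l,t \right)} = \left(2 + t\right) \left(-2 + t\right) = \left(-2 + t\right) \left(2 + t\right)$)
$a{\left(\left(N - 2\right) - 5,Q{\left(-4,-5 \right)} \right)} 57 \left(-86 - 154\right) = \left(-4 + \left(6 - 4 - 5\right)^{2}\right) 57 \left(-86 - 154\right) = \left(-4 + \left(-3\right)^{2}\right) 57 \left(-240\right) = \left(-4 + 9\right) 57 \left(-240\right) = 5 \cdot 57 \left(-240\right) = 285 \left(-240\right) = -68400$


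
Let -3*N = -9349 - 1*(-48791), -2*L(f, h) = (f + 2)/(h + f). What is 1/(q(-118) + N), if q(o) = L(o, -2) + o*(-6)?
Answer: -60/746389 ≈ -8.0387e-5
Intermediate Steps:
L(f, h) = -(2 + f)/(2*(f + h)) (L(f, h) = -(f + 2)/(2*(h + f)) = -(2 + f)/(2*(f + h)))
N = -39442/3 (N = -(-9349 - 1*(-48791))/3 = -(-9349 + 48791)/3 = -⅓*39442 = -39442/3 ≈ -13147.)
q(o) = -6*o + (-1 - o/2)/(-2 + o) (q(o) = (-1 - o/2)/(o - 2) + o*(-6) = (-1 - o/2)/(-2 + o) - 6*o = -6*o + (-1 - o/2)/(-2 + o))
1/(q(-118) + N) = 1/((-2 - 12*(-118)² + 23*(-118))/(2*(-2 - 118)) - 39442/3) = 1/((½)*(-2 - 12*13924 - 2714)/(-120) - 39442/3) = 1/((½)*(-1/120)*(-2 - 167088 - 2714) - 39442/3) = 1/((½)*(-1/120)*(-169804) - 39442/3) = 1/(42451/60 - 39442/3) = 1/(-746389/60) = -60/746389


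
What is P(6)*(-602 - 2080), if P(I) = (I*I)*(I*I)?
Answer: -3475872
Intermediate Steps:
P(I) = I⁴ (P(I) = I²*I² = I⁴)
P(6)*(-602 - 2080) = 6⁴*(-602 - 2080) = 1296*(-2682) = -3475872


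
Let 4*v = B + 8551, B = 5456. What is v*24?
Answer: 84042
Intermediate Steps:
v = 14007/4 (v = (5456 + 8551)/4 = (¼)*14007 = 14007/4 ≈ 3501.8)
v*24 = (14007/4)*24 = 84042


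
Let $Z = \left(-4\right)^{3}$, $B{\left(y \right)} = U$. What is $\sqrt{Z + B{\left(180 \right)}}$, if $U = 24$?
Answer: $2 i \sqrt{10} \approx 6.3246 i$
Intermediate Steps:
$B{\left(y \right)} = 24$
$Z = -64$
$\sqrt{Z + B{\left(180 \right)}} = \sqrt{-64 + 24} = \sqrt{-40} = 2 i \sqrt{10}$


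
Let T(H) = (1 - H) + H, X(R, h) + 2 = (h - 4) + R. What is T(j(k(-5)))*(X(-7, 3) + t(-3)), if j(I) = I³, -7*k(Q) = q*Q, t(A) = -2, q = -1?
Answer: -12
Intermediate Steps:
X(R, h) = -6 + R + h (X(R, h) = -2 + ((h - 4) + R) = -2 + ((-4 + h) + R) = -2 + (-4 + R + h) = -6 + R + h)
k(Q) = Q/7 (k(Q) = -(-1)*Q/7 = Q/7)
T(H) = 1
T(j(k(-5)))*(X(-7, 3) + t(-3)) = 1*((-6 - 7 + 3) - 2) = 1*(-10 - 2) = 1*(-12) = -12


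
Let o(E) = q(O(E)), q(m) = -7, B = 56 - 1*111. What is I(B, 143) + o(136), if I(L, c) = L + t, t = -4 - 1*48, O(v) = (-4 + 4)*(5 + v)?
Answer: -114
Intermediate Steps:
O(v) = 0 (O(v) = 0*(5 + v) = 0)
B = -55 (B = 56 - 111 = -55)
t = -52 (t = -4 - 48 = -52)
o(E) = -7
I(L, c) = -52 + L (I(L, c) = L - 52 = -52 + L)
I(B, 143) + o(136) = (-52 - 55) - 7 = -107 - 7 = -114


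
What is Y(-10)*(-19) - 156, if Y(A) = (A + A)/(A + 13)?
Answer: -88/3 ≈ -29.333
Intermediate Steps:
Y(A) = 2*A/(13 + A) (Y(A) = (2*A)/(13 + A) = 2*A/(13 + A))
Y(-10)*(-19) - 156 = (2*(-10)/(13 - 10))*(-19) - 156 = (2*(-10)/3)*(-19) - 156 = (2*(-10)*(1/3))*(-19) - 156 = -20/3*(-19) - 156 = 380/3 - 156 = -88/3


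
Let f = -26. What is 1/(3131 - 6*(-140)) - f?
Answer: 103247/3971 ≈ 26.000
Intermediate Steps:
1/(3131 - 6*(-140)) - f = 1/(3131 - 6*(-140)) - 1*(-26) = 1/(3131 + 840) + 26 = 1/3971 + 26 = 103247/3971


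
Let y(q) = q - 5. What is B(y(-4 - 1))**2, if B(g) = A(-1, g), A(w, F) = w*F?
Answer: 100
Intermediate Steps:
A(w, F) = F*w
y(q) = -5 + q
B(g) = -g (B(g) = g*(-1) = -g)
B(y(-4 - 1))**2 = (-(-5 + (-4 - 1)))**2 = (-(-5 - 5))**2 = (-1*(-10))**2 = 10**2 = 100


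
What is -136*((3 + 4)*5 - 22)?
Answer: -1768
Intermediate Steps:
-136*((3 + 4)*5 - 22) = -136*(7*5 - 22) = -136*(35 - 22) = -136*13 = -1768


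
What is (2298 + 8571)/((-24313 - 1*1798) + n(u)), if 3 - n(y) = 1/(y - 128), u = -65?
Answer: -2097717/5038843 ≈ -0.41631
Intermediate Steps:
n(y) = 3 - 1/(-128 + y) (n(y) = 3 - 1/(y - 128) = 3 - 1/(-128 + y))
(2298 + 8571)/((-24313 - 1*1798) + n(u)) = (2298 + 8571)/((-24313 - 1*1798) + (-385 + 3*(-65))/(-128 - 65)) = 10869/((-24313 - 1798) + (-385 - 195)/(-193)) = 10869/(-26111 - 1/193*(-580)) = 10869/(-26111 + 580/193) = 10869/(-5038843/193) = 10869*(-193/5038843) = -2097717/5038843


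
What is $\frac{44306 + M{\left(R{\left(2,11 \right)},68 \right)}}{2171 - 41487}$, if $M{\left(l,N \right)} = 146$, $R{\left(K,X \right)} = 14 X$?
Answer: $- \frac{11113}{9829} \approx -1.1306$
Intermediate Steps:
$\frac{44306 + M{\left(R{\left(2,11 \right)},68 \right)}}{2171 - 41487} = \frac{44306 + 146}{2171 - 41487} = \frac{44452}{-39316} = 44452 \left(- \frac{1}{39316}\right) = - \frac{11113}{9829}$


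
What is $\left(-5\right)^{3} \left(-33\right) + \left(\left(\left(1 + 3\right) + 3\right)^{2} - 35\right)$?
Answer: $4139$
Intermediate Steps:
$\left(-5\right)^{3} \left(-33\right) + \left(\left(\left(1 + 3\right) + 3\right)^{2} - 35\right) = \left(-125\right) \left(-33\right) - \left(35 - \left(4 + 3\right)^{2}\right) = 4125 - \left(35 - 7^{2}\right) = 4125 + \left(49 - 35\right) = 4125 + 14 = 4139$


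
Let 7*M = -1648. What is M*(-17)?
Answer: 28016/7 ≈ 4002.3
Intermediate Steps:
M = -1648/7 (M = (⅐)*(-1648) = -1648/7 ≈ -235.43)
M*(-17) = -1648/7*(-17) = 28016/7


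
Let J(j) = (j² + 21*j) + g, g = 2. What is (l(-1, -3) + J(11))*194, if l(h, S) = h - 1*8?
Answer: 66930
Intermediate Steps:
l(h, S) = -8 + h (l(h, S) = h - 8 = -8 + h)
J(j) = 2 + j² + 21*j (J(j) = (j² + 21*j) + 2 = 2 + j² + 21*j)
(l(-1, -3) + J(11))*194 = ((-8 - 1) + (2 + 11² + 21*11))*194 = (-9 + (2 + 121 + 231))*194 = (-9 + 354)*194 = 345*194 = 66930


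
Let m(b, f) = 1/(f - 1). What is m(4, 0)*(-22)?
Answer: 22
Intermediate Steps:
m(b, f) = 1/(-1 + f)
m(4, 0)*(-22) = -22/(-1 + 0) = -22/(-1) = -1*(-22) = 22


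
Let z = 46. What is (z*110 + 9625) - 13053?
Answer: 1632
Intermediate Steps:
(z*110 + 9625) - 13053 = (46*110 + 9625) - 13053 = (5060 + 9625) - 13053 = 14685 - 13053 = 1632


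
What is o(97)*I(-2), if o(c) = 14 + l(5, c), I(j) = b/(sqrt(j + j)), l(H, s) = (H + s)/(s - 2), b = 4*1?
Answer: -2864*I/95 ≈ -30.147*I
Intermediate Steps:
b = 4
l(H, s) = (H + s)/(-2 + s)
I(j) = 2*sqrt(2)/sqrt(j) (I(j) = 4/(sqrt(j + j)) = 4/(sqrt(2*j)) = 4/((sqrt(2)*sqrt(j))) = 4*(sqrt(2)/(2*sqrt(j))) = 2*sqrt(2)/sqrt(j))
o(c) = 14 + (5 + c)/(-2 + c)
o(97)*I(-2) = ((-23 + 15*97)/(-2 + 97))*(2*sqrt(2)/sqrt(-2)) = ((-23 + 1455)/95)*(2*sqrt(2)*(-I*sqrt(2)/2)) = ((1/95)*1432)*(-2*I) = 1432*(-2*I)/95 = -2864*I/95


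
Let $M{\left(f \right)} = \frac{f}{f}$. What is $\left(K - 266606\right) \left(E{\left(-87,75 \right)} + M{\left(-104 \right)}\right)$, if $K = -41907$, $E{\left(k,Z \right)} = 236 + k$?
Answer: $-46276950$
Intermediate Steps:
$M{\left(f \right)} = 1$
$\left(K - 266606\right) \left(E{\left(-87,75 \right)} + M{\left(-104 \right)}\right) = \left(-41907 - 266606\right) \left(\left(236 - 87\right) + 1\right) = - 308513 \left(149 + 1\right) = \left(-308513\right) 150 = -46276950$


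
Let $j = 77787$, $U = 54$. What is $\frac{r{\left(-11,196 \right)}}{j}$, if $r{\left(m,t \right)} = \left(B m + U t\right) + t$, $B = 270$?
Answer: $\frac{7810}{77787} \approx 0.1004$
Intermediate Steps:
$r{\left(m,t \right)} = 55 t + 270 m$ ($r{\left(m,t \right)} = \left(270 m + 54 t\right) + t = \left(54 t + 270 m\right) + t = 55 t + 270 m$)
$\frac{r{\left(-11,196 \right)}}{j} = \frac{55 \cdot 196 + 270 \left(-11\right)}{77787} = \left(10780 - 2970\right) \frac{1}{77787} = 7810 \cdot \frac{1}{77787} = \frac{7810}{77787}$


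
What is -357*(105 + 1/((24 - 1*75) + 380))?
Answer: -1761846/47 ≈ -37486.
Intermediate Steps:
-357*(105 + 1/((24 - 1*75) + 380)) = -357*(105 + 1/((24 - 75) + 380)) = -357*(105 + 1/(-51 + 380)) = -357*(105 + 1/329) = -357*34546/329 = -1761846/47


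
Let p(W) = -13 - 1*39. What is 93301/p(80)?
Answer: -7177/4 ≈ -1794.3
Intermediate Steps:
p(W) = -52 (p(W) = -13 - 39 = -52)
93301/p(80) = 93301/(-52) = 93301*(-1/52) = -7177/4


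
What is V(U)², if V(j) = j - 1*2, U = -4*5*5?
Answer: 10404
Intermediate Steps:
U = -100 (U = -20*5 = -100)
V(j) = -2 + j (V(j) = j - 2 = -2 + j)
V(U)² = (-2 - 100)² = (-102)² = 10404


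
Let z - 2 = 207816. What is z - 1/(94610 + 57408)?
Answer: 31592076723/152018 ≈ 2.0782e+5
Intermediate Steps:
z = 207818 (z = 2 + 207816 = 207818)
z - 1/(94610 + 57408) = 207818 - 1/(94610 + 57408) = 207818 - 1/152018 = 31592076723/152018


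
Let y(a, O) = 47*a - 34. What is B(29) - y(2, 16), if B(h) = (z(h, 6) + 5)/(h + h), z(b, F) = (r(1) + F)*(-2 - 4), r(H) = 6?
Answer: -3547/58 ≈ -61.155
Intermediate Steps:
y(a, O) = -34 + 47*a
z(b, F) = -36 - 6*F (z(b, F) = (6 + F)*(-2 - 4) = (6 + F)*(-6) = -36 - 6*F)
B(h) = -67/(2*h) (B(h) = ((-36 - 6*6) + 5)/(h + h) = ((-36 - 36) + 5)/((2*h)) = (-72 + 5)*(1/(2*h)) = -67/(2*h))
B(29) - y(2, 16) = -67/2/29 - (-34 + 47*2) = -67/2*1/29 - (-34 + 94) = -67/58 - 1*60 = -67/58 - 60 = -3547/58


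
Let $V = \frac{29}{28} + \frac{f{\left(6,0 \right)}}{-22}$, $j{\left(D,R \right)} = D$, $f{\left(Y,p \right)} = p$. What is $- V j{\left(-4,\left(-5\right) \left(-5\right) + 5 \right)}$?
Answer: $\frac{29}{7} \approx 4.1429$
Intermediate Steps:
$V = \frac{29}{28}$ ($V = \frac{29}{28} + \frac{0}{-22} = 29 \cdot \frac{1}{28} + 0 \left(- \frac{1}{22}\right) = \frac{29}{28} + 0 = \frac{29}{28} \approx 1.0357$)
$- V j{\left(-4,\left(-5\right) \left(-5\right) + 5 \right)} = \left(-1\right) \frac{29}{28} \left(-4\right) = \left(- \frac{29}{28}\right) \left(-4\right) = \frac{29}{7}$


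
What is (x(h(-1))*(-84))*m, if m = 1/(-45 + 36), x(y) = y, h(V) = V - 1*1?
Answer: -56/3 ≈ -18.667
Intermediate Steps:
h(V) = -1 + V (h(V) = V - 1 = -1 + V)
m = -⅑ (m = 1/(-9) = -⅑ ≈ -0.11111)
(x(h(-1))*(-84))*m = ((-1 - 1)*(-84))*(-⅑) = -2*(-84)*(-⅑) = 168*(-⅑) = -56/3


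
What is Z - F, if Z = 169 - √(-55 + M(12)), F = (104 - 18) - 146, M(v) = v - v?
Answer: 229 - I*√55 ≈ 229.0 - 7.4162*I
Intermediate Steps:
M(v) = 0
F = -60 (F = 86 - 146 = -60)
Z = 169 - I*√55 (Z = 169 - √(-55 + 0) = 169 - √(-55) = 169 - I*√55 ≈ 169.0 - 7.4162*I)
Z - F = (169 - I*√55) - 1*(-60) = (169 - I*√55) + 60 = 229 - I*√55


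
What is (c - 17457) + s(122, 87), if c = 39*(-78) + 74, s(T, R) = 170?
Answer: -20255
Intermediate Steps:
c = -2968 (c = -3042 + 74 = -2968)
(c - 17457) + s(122, 87) = (-2968 - 17457) + 170 = -20425 + 170 = -20255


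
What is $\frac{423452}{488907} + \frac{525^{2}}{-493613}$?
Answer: $\frac{74266420201}{241330850991} \approx 0.30774$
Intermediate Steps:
$\frac{423452}{488907} + \frac{525^{2}}{-493613} = 423452 \cdot \frac{1}{488907} + 275625 \left(- \frac{1}{493613}\right) = \frac{423452}{488907} - \frac{275625}{493613} = \frac{74266420201}{241330850991}$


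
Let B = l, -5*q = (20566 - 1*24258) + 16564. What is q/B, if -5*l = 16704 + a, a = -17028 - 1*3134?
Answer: -6436/1729 ≈ -3.7224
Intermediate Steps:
a = -20162 (a = -17028 - 3134 = -20162)
l = 3458/5 (l = -(16704 - 20162)/5 = -⅕*(-3458) = 3458/5 ≈ 691.60)
q = -12872/5 (q = -((20566 - 1*24258) + 16564)/5 = -((20566 - 24258) + 16564)/5 = -(-3692 + 16564)/5 = -⅕*12872 = -12872/5 ≈ -2574.4)
B = 3458/5 ≈ 691.60
q/B = -12872/(5*3458/5) = -12872/5*5/3458 = -6436/1729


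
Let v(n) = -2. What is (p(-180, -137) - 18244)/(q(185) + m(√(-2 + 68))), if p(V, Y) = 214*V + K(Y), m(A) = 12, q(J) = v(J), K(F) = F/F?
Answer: -56763/10 ≈ -5676.3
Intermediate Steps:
K(F) = 1
q(J) = -2
p(V, Y) = 1 + 214*V (p(V, Y) = 214*V + 1 = 1 + 214*V)
(p(-180, -137) - 18244)/(q(185) + m(√(-2 + 68))) = ((1 + 214*(-180)) - 18244)/(-2 + 12) = ((1 - 38520) - 18244)/10 = (-38519 - 18244)*(⅒) = -56763*⅒ = -56763/10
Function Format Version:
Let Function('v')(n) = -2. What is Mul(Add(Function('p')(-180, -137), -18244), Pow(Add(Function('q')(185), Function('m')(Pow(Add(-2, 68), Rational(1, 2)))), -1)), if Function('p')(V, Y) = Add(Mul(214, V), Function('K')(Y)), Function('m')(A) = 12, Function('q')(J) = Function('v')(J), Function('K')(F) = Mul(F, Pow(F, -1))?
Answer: Rational(-56763, 10) ≈ -5676.3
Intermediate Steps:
Function('K')(F) = 1
Function('q')(J) = -2
Function('p')(V, Y) = Add(1, Mul(214, V)) (Function('p')(V, Y) = Add(Mul(214, V), 1) = Add(1, Mul(214, V)))
Mul(Add(Function('p')(-180, -137), -18244), Pow(Add(Function('q')(185), Function('m')(Pow(Add(-2, 68), Rational(1, 2)))), -1)) = Mul(Add(Add(1, Mul(214, -180)), -18244), Pow(Add(-2, 12), -1)) = Mul(Add(Add(1, -38520), -18244), Pow(10, -1)) = Mul(Add(-38519, -18244), Rational(1, 10)) = Mul(-56763, Rational(1, 10)) = Rational(-56763, 10)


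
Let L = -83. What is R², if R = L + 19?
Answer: 4096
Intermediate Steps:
R = -64 (R = -83 + 19 = -64)
R² = (-64)² = 4096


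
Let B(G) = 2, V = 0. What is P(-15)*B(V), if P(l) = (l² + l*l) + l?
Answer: 870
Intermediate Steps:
P(l) = l + 2*l² (P(l) = (l² + l²) + l = 2*l² + l = l + 2*l²)
P(-15)*B(V) = -15*(1 + 2*(-15))*2 = -15*(1 - 30)*2 = -15*(-29)*2 = 435*2 = 870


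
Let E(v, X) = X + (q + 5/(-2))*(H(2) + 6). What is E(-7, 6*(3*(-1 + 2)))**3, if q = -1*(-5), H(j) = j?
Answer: 54872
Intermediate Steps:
q = 5
E(v, X) = 20 + X (E(v, X) = X + (5 + 5/(-2))*(2 + 6) = X + (5 + 5*(-1/2))*8 = X + (5 - 5/2)*8 = X + (5/2)*8 = X + 20 = 20 + X)
E(-7, 6*(3*(-1 + 2)))**3 = (20 + 6*(3*(-1 + 2)))**3 = (20 + 6*(3*1))**3 = (20 + 6*3)**3 = (20 + 18)**3 = 38**3 = 54872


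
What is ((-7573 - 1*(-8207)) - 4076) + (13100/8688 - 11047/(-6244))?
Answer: -2914740667/847623 ≈ -3438.7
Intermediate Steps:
((-7573 - 1*(-8207)) - 4076) + (13100/8688 - 11047/(-6244)) = ((-7573 + 8207) - 4076) + (13100*(1/8688) - 11047*(-1/6244)) = (634 - 4076) + (3275/2172 + 11047/6244) = -3442 + 2777699/847623 = -2914740667/847623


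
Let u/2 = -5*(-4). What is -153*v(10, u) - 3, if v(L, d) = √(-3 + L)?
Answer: -3 - 153*√7 ≈ -407.80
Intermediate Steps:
u = 40 (u = 2*(-5*(-4)) = 2*20 = 40)
-153*v(10, u) - 3 = -153*√(-3 + 10) - 3 = -153*√7 - 3 = -3 - 153*√7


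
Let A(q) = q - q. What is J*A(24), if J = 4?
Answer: 0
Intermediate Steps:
A(q) = 0
J*A(24) = 4*0 = 0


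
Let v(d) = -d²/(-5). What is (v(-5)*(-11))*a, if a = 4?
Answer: -220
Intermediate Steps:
v(d) = d²/5 (v(d) = -d²*(-⅕) = d²/5)
(v(-5)*(-11))*a = (((⅕)*(-5)²)*(-11))*4 = (((⅕)*25)*(-11))*4 = (5*(-11))*4 = -55*4 = -220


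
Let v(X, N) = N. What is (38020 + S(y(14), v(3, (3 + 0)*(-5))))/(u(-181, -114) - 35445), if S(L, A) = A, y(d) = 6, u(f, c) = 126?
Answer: -38005/35319 ≈ -1.0760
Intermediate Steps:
(38020 + S(y(14), v(3, (3 + 0)*(-5))))/(u(-181, -114) - 35445) = (38020 + (3 + 0)*(-5))/(126 - 35445) = (38020 + 3*(-5))/(-35319) = (38020 - 15)*(-1/35319) = 38005*(-1/35319) = -38005/35319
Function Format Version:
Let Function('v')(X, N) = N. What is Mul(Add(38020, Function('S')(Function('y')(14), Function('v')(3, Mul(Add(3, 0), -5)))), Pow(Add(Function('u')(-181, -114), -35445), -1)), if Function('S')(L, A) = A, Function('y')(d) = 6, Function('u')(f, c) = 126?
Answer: Rational(-38005, 35319) ≈ -1.0760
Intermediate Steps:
Mul(Add(38020, Function('S')(Function('y')(14), Function('v')(3, Mul(Add(3, 0), -5)))), Pow(Add(Function('u')(-181, -114), -35445), -1)) = Mul(Add(38020, Mul(Add(3, 0), -5)), Pow(Add(126, -35445), -1)) = Mul(Add(38020, Mul(3, -5)), Pow(-35319, -1)) = Mul(Add(38020, -15), Rational(-1, 35319)) = Mul(38005, Rational(-1, 35319)) = Rational(-38005, 35319)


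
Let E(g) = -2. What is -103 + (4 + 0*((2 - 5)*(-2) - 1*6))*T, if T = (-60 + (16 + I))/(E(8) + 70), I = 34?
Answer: -1761/17 ≈ -103.59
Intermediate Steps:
T = -5/34 (T = (-60 + (16 + 34))/(-2 + 70) = (-60 + 50)/68 = -10*1/68 = -5/34 ≈ -0.14706)
-103 + (4 + 0*((2 - 5)*(-2) - 1*6))*T = -103 + (4 + 0*((2 - 5)*(-2) - 1*6))*(-5/34) = -103 + (4 + 0*(-3*(-2) - 6))*(-5/34) = -103 + (4 + 0*(6 - 6))*(-5/34) = -103 + (4 + 0*0)*(-5/34) = -103 + (4 + 0)*(-5/34) = -103 + 4*(-5/34) = -103 - 10/17 = -1761/17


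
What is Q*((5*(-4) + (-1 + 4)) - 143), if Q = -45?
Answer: 7200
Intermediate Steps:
Q*((5*(-4) + (-1 + 4)) - 143) = -45*((5*(-4) + (-1 + 4)) - 143) = -45*((-20 + 3) - 143) = -45*(-17 - 143) = -45*(-160) = 7200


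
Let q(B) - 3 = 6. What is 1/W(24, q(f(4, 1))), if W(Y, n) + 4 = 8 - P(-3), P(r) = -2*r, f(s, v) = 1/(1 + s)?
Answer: -½ ≈ -0.50000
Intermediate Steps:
q(B) = 9 (q(B) = 3 + 6 = 9)
W(Y, n) = -2 (W(Y, n) = -4 + (8 - (-2)*(-3)) = -4 + (8 - 1*6) = -4 + (8 - 6) = -4 + 2 = -2)
1/W(24, q(f(4, 1))) = 1/(-2) = -½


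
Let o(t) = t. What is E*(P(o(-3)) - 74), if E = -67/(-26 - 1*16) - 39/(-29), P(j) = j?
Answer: -39391/174 ≈ -226.39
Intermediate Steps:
E = 3581/1218 (E = -67/(-26 - 16) - 39*(-1/29) = -67/(-42) + 39/29 = -67*(-1/42) + 39/29 = 67/42 + 39/29 = 3581/1218 ≈ 2.9401)
E*(P(o(-3)) - 74) = 3581*(-3 - 74)/1218 = (3581/1218)*(-77) = -39391/174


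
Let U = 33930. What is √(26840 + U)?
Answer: √60770 ≈ 246.52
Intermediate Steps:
√(26840 + U) = √(26840 + 33930) = √60770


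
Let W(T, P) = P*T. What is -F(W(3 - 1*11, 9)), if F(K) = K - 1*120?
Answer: 192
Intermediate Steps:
F(K) = -120 + K (F(K) = K - 120 = -120 + K)
-F(W(3 - 1*11, 9)) = -(-120 + 9*(3 - 1*11)) = -(-120 + 9*(3 - 11)) = -(-120 + 9*(-8)) = -(-120 - 72) = -1*(-192) = 192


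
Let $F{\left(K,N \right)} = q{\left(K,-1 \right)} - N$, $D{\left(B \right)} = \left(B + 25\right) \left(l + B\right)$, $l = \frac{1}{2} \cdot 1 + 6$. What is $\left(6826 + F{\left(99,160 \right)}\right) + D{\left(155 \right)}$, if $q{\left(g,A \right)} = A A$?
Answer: $35737$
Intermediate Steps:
$l = \frac{13}{2}$ ($l = \frac{1}{2} \cdot 1 + 6 = \frac{1}{2} + 6 = \frac{13}{2} \approx 6.5$)
$q{\left(g,A \right)} = A^{2}$
$D{\left(B \right)} = \left(25 + B\right) \left(\frac{13}{2} + B\right)$ ($D{\left(B \right)} = \left(B + 25\right) \left(\frac{13}{2} + B\right) = \left(25 + B\right) \left(\frac{13}{2} + B\right)$)
$F{\left(K,N \right)} = 1 - N$ ($F{\left(K,N \right)} = \left(-1\right)^{2} - N = 1 - N$)
$\left(6826 + F{\left(99,160 \right)}\right) + D{\left(155 \right)} = \left(6826 + \left(1 - 160\right)\right) + \left(\frac{325}{2} + 155^{2} + \frac{63}{2} \cdot 155\right) = \left(6826 + \left(1 - 160\right)\right) + \left(\frac{325}{2} + 24025 + \frac{9765}{2}\right) = \left(6826 - 159\right) + 29070 = 6667 + 29070 = 35737$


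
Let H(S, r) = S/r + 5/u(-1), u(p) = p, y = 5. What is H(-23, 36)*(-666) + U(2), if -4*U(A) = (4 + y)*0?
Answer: 7511/2 ≈ 3755.5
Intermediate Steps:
H(S, r) = -5 + S/r (H(S, r) = S/r + 5/(-1) = S/r + 5*(-1) = S/r - 5 = -5 + S/r)
U(A) = 0 (U(A) = -(4 + 5)*0/4 = -9*0/4 = -1/4*0 = 0)
H(-23, 36)*(-666) + U(2) = (-5 - 23/36)*(-666) + 0 = -203/36*(-666) + 0 = 7511/2 + 0 = 7511/2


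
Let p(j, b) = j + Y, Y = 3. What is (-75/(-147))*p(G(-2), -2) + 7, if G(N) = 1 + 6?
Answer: 593/49 ≈ 12.102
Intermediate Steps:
G(N) = 7
p(j, b) = 3 + j (p(j, b) = j + 3 = 3 + j)
(-75/(-147))*p(G(-2), -2) + 7 = (-75/(-147))*(3 + 7) + 7 = -75*(-1/147)*10 + 7 = (25/49)*10 + 7 = 250/49 + 7 = 593/49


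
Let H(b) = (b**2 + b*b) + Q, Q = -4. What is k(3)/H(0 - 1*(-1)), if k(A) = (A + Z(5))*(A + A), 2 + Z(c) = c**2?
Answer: -78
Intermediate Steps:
Z(c) = -2 + c**2
H(b) = -4 + 2*b**2 (H(b) = (b**2 + b*b) - 4 = (b**2 + b**2) - 4 = 2*b**2 - 4 = -4 + 2*b**2)
k(A) = 2*A*(23 + A) (k(A) = (A + (-2 + 5**2))*(A + A) = (A + (-2 + 25))*(2*A) = (A + 23)*(2*A) = (23 + A)*(2*A) = 2*A*(23 + A))
k(3)/H(0 - 1*(-1)) = (2*3*(23 + 3))/(-4 + 2*(0 - 1*(-1))**2) = (2*3*26)/(-4 + 2*(0 + 1)**2) = 156/(-4 + 2*1**2) = 156/(-4 + 2*1) = 156/(-4 + 2) = 156/(-2) = 156*(-1/2) = -78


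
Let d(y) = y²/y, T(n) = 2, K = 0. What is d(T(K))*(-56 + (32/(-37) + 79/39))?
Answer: -158266/1443 ≈ -109.68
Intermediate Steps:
d(y) = y
d(T(K))*(-56 + (32/(-37) + 79/39)) = 2*(-56 + (32/(-37) + 79/39)) = 2*(-56 + (32*(-1/37) + 79*(1/39))) = 2*(-56 + (-32/37 + 79/39)) = 2*(-56 + 1675/1443) = 2*(-79133/1443) = -158266/1443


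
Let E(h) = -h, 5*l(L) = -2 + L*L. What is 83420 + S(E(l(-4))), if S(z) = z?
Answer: 417086/5 ≈ 83417.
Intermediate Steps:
l(L) = -⅖ + L²/5 (l(L) = (-2 + L*L)/5 = (-2 + L²)/5 = -⅖ + L²/5)
83420 + S(E(l(-4))) = 83420 - (-⅖ + (⅕)*(-4)²) = 83420 - (-⅖ + (⅕)*16) = 83420 - (-⅖ + 16/5) = 83420 - 1*14/5 = 83420 - 14/5 = 417086/5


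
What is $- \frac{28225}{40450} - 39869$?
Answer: $- \frac{64509171}{1618} \approx -39870.0$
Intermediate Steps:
$- \frac{28225}{40450} - 39869 = \left(-28225\right) \frac{1}{40450} - 39869 = - \frac{1129}{1618} - 39869 = - \frac{64509171}{1618}$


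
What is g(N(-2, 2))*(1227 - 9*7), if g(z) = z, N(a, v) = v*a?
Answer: -4656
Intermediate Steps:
N(a, v) = a*v
g(N(-2, 2))*(1227 - 9*7) = (-2*2)*(1227 - 9*7) = -4*(1227 - 63) = -4*1164 = -4656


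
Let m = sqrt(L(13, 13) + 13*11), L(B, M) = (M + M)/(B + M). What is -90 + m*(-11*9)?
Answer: -1278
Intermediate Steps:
L(B, M) = 2*M/(B + M) (L(B, M) = (2*M)/(B + M) = 2*M/(B + M))
m = 12 (m = sqrt(2*13/(13 + 13) + 13*11) = sqrt(2*13/26 + 143) = sqrt(2*13*(1/26) + 143) = sqrt(1 + 143) = sqrt(144) = 12)
-90 + m*(-11*9) = -90 + 12*(-11*9) = -90 + 12*(-99) = -90 - 1188 = -1278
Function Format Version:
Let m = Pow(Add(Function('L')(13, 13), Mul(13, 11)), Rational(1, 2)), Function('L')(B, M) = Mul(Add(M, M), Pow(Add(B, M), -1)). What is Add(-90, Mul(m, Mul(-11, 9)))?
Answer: -1278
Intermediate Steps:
Function('L')(B, M) = Mul(2, M, Pow(Add(B, M), -1)) (Function('L')(B, M) = Mul(Mul(2, M), Pow(Add(B, M), -1)) = Mul(2, M, Pow(Add(B, M), -1)))
m = 12 (m = Pow(Add(Mul(2, 13, Pow(Add(13, 13), -1)), Mul(13, 11)), Rational(1, 2)) = Pow(Add(Mul(2, 13, Pow(26, -1)), 143), Rational(1, 2)) = Pow(Add(Mul(2, 13, Rational(1, 26)), 143), Rational(1, 2)) = Pow(Add(1, 143), Rational(1, 2)) = Pow(144, Rational(1, 2)) = 12)
Add(-90, Mul(m, Mul(-11, 9))) = Add(-90, Mul(12, Mul(-11, 9))) = Add(-90, Mul(12, -99)) = Add(-90, -1188) = -1278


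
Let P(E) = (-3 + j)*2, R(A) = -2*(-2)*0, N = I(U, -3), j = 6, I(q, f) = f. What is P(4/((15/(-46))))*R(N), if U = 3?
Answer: 0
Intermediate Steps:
N = -3
R(A) = 0 (R(A) = 4*0 = 0)
P(E) = 6 (P(E) = (-3 + 6)*2 = 3*2 = 6)
P(4/((15/(-46))))*R(N) = 6*0 = 0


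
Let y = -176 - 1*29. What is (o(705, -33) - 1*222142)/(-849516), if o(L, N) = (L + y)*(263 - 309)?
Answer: 40857/141586 ≈ 0.28857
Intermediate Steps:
y = -205 (y = -176 - 29 = -205)
o(L, N) = 9430 - 46*L (o(L, N) = (L - 205)*(263 - 309) = (-205 + L)*(-46) = 9430 - 46*L)
(o(705, -33) - 1*222142)/(-849516) = ((9430 - 46*705) - 1*222142)/(-849516) = ((9430 - 32430) - 222142)*(-1/849516) = (-23000 - 222142)*(-1/849516) = -245142*(-1/849516) = 40857/141586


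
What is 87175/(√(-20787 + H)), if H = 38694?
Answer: 87175*√17907/17907 ≈ 651.45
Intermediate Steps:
87175/(√(-20787 + H)) = 87175/(√(-20787 + 38694)) = 87175/(√17907) = 87175*(√17907/17907) = 87175*√17907/17907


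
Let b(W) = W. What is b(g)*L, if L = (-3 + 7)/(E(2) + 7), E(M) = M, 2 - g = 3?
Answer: -4/9 ≈ -0.44444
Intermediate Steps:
g = -1 (g = 2 - 1*3 = 2 - 3 = -1)
L = 4/9 (L = (-3 + 7)/(2 + 7) = 4/9 ≈ 0.44444)
b(g)*L = -1*4/9 = -4/9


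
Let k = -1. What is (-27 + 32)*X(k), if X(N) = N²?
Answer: 5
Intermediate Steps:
(-27 + 32)*X(k) = (-27 + 32)*(-1)² = 5*1 = 5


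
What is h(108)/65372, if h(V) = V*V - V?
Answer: 2889/16343 ≈ 0.17677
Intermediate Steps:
h(V) = V² - V
h(108)/65372 = (108*(-1 + 108))/65372 = (108*107)*(1/65372) = 11556*(1/65372) = 2889/16343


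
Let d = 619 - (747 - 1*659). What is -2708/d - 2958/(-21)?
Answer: 504610/3717 ≈ 135.76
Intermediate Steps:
d = 531 (d = 619 - (747 - 659) = 619 - 1*88 = 619 - 88 = 531)
-2708/d - 2958/(-21) = -2708/531 - 2958/(-21) = -2708*1/531 - 2958*(-1/21) = -2708/531 + 986/7 = 504610/3717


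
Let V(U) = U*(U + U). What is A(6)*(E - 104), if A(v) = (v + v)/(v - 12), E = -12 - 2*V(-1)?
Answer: 240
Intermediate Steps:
V(U) = 2*U² (V(U) = U*(2*U) = 2*U²)
E = -16 (E = -12 - 2*2*(-1)² = -12 - 2*2*1 = -12 - 2*2 = -12 - 1*4 = -12 - 4 = -16)
A(v) = 2*v/(-12 + v) (A(v) = (2*v)/(-12 + v) = 2*v/(-12 + v))
A(6)*(E - 104) = (2*6/(-12 + 6))*(-16 - 104) = (2*6/(-6))*(-120) = (2*6*(-⅙))*(-120) = -2*(-120) = 240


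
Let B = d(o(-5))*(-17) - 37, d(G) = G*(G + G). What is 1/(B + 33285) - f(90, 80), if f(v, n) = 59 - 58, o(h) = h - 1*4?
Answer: -30493/30494 ≈ -0.99997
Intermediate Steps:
o(h) = -4 + h (o(h) = h - 4 = -4 + h)
d(G) = 2*G² (d(G) = G*(2*G) = 2*G²)
f(v, n) = 1
B = -2791 (B = (2*(-4 - 5)²)*(-17) - 37 = (2*(-9)²)*(-17) - 37 = (2*81)*(-17) - 37 = 162*(-17) - 37 = -2754 - 37 = -2791)
1/(B + 33285) - f(90, 80) = 1/(-2791 + 33285) - 1*1 = 1/30494 - 1 = -30493/30494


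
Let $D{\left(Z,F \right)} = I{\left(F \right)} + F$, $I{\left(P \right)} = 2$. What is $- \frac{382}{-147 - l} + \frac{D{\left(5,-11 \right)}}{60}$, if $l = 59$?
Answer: $\frac{3511}{2060} \approx 1.7044$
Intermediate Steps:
$D{\left(Z,F \right)} = 2 + F$
$- \frac{382}{-147 - l} + \frac{D{\left(5,-11 \right)}}{60} = - \frac{382}{-147 - 59} + \frac{2 - 11}{60} = - \frac{382}{-147 - 59} - \frac{3}{20} = - \frac{382}{-206} - \frac{3}{20} = \left(-382\right) \left(- \frac{1}{206}\right) - \frac{3}{20} = \frac{191}{103} - \frac{3}{20} = \frac{3511}{2060}$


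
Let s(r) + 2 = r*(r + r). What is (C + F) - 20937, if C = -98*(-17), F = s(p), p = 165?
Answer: 35177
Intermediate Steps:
s(r) = -2 + 2*r² (s(r) = -2 + r*(r + r) = -2 + r*(2*r) = -2 + 2*r²)
F = 54448 (F = -2 + 2*165² = -2 + 2*27225 = -2 + 54450 = 54448)
C = 1666
(C + F) - 20937 = (1666 + 54448) - 20937 = 56114 - 20937 = 35177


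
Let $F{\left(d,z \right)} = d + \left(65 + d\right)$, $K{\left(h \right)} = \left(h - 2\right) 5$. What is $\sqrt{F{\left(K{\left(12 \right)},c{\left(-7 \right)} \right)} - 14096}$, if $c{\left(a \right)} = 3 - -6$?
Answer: $i \sqrt{13931} \approx 118.03 i$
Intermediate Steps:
$K{\left(h \right)} = -10 + 5 h$ ($K{\left(h \right)} = \left(-2 + h\right) 5 = -10 + 5 h$)
$c{\left(a \right)} = 9$ ($c{\left(a \right)} = 3 + 6 = 9$)
$F{\left(d,z \right)} = 65 + 2 d$
$\sqrt{F{\left(K{\left(12 \right)},c{\left(-7 \right)} \right)} - 14096} = \sqrt{\left(65 + 2 \left(-10 + 5 \cdot 12\right)\right) - 14096} = \sqrt{\left(65 + 2 \left(-10 + 60\right)\right) - 14096} = \sqrt{\left(65 + 2 \cdot 50\right) - 14096} = \sqrt{\left(65 + 100\right) - 14096} = \sqrt{165 - 14096} = \sqrt{-13931} = i \sqrt{13931}$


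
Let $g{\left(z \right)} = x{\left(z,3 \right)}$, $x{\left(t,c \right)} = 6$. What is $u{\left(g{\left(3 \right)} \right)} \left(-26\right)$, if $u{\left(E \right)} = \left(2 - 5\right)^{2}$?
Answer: $-234$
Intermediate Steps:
$g{\left(z \right)} = 6$
$u{\left(E \right)} = 9$ ($u{\left(E \right)} = \left(-3\right)^{2} = 9$)
$u{\left(g{\left(3 \right)} \right)} \left(-26\right) = 9 \left(-26\right) = -234$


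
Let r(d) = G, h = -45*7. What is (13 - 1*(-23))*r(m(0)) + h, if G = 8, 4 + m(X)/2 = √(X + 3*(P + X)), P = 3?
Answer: -27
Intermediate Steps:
m(X) = -8 + 2*√(9 + 4*X) (m(X) = -8 + 2*√(X + 3*(3 + X)) = -8 + 2*√(X + (9 + 3*X)) = -8 + 2*√(9 + 4*X))
h = -315
r(d) = 8
(13 - 1*(-23))*r(m(0)) + h = (13 - 1*(-23))*8 - 315 = (13 + 23)*8 - 315 = 36*8 - 315 = 288 - 315 = -27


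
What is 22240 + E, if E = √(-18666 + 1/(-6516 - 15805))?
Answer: 22240 + I*√9299905969627/22321 ≈ 22240.0 + 136.62*I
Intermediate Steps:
E = I*√9299905969627/22321 (E = √(-18666 + 1/(-22321)) = √(-18666 - 1/22321) = √(-416643787/22321) = I*√9299905969627/22321 ≈ 136.62*I)
22240 + E = 22240 + I*√9299905969627/22321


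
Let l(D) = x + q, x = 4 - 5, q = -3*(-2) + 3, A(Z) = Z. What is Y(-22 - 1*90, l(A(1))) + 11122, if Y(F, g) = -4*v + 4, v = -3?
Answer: 11138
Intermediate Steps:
q = 9 (q = 6 + 3 = 9)
x = -1
l(D) = 8 (l(D) = -1 + 9 = 8)
Y(F, g) = 16 (Y(F, g) = -4*(-3) + 4 = 12 + 4 = 16)
Y(-22 - 1*90, l(A(1))) + 11122 = 16 + 11122 = 11138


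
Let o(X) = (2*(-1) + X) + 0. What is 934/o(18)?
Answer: 467/8 ≈ 58.375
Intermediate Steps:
o(X) = -2 + X (o(X) = (-2 + X) + 0 = -2 + X)
934/o(18) = 934/(-2 + 18) = 934/16 = 934*(1/16) = 467/8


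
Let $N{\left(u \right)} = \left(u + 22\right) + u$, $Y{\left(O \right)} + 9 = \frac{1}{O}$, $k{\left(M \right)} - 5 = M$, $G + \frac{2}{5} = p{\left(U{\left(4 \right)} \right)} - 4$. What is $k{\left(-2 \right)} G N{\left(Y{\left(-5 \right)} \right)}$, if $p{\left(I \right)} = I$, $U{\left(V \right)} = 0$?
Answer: $- \frac{1188}{25} \approx -47.52$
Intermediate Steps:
$G = - \frac{22}{5}$ ($G = - \frac{2}{5} + \left(0 - 4\right) = - \frac{2}{5} - 4 = - \frac{22}{5} \approx -4.4$)
$k{\left(M \right)} = 5 + M$
$Y{\left(O \right)} = -9 + \frac{1}{O}$
$N{\left(u \right)} = 22 + 2 u$ ($N{\left(u \right)} = \left(22 + u\right) + u = 22 + 2 u$)
$k{\left(-2 \right)} G N{\left(Y{\left(-5 \right)} \right)} = \left(5 - 2\right) \left(- \frac{22}{5}\right) \left(22 + 2 \left(-9 + \frac{1}{-5}\right)\right) = 3 \left(- \frac{22}{5}\right) \left(22 + 2 \left(-9 - \frac{1}{5}\right)\right) = - \frac{66 \left(22 + 2 \left(- \frac{46}{5}\right)\right)}{5} = - \frac{66 \left(22 - \frac{92}{5}\right)}{5} = \left(- \frac{66}{5}\right) \frac{18}{5} = - \frac{1188}{25}$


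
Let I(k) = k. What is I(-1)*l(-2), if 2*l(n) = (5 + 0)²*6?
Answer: -75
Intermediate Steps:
l(n) = 75 (l(n) = ((5 + 0)²*6)/2 = (5²*6)/2 = (25*6)/2 = (½)*150 = 75)
I(-1)*l(-2) = -1*75 = -75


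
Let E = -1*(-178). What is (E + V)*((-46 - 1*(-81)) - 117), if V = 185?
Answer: -29766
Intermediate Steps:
E = 178
(E + V)*((-46 - 1*(-81)) - 117) = (178 + 185)*((-46 - 1*(-81)) - 117) = 363*((-46 + 81) - 117) = 363*(35 - 117) = 363*(-82) = -29766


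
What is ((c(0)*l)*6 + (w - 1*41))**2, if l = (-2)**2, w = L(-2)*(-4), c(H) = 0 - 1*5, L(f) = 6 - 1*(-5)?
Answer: 42025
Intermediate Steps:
L(f) = 11 (L(f) = 6 + 5 = 11)
c(H) = -5 (c(H) = 0 - 5 = -5)
w = -44 (w = 11*(-4) = -44)
l = 4
((c(0)*l)*6 + (w - 1*41))**2 = (-5*4*6 + (-44 - 1*41))**2 = (-20*6 + (-44 - 41))**2 = (-120 - 85)**2 = (-205)**2 = 42025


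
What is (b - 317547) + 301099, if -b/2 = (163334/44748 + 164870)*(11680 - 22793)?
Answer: 40994373297535/11187 ≈ 3.6645e+9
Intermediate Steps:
b = 40994557301311/11187 (b = -2*(163334/44748 + 164870)*(11680 - 22793) = -2*(163334*(1/44748) + 164870)*(-11113) = -2*(81667/22374 + 164870)*(-11113) = -3688883047*(-11113)/11187 = -2*(-40994557301311/22374) = 40994557301311/11187 ≈ 3.6645e+9)
(b - 317547) + 301099 = (40994557301311/11187 - 317547) + 301099 = 40991004903022/11187 + 301099 = 40994373297535/11187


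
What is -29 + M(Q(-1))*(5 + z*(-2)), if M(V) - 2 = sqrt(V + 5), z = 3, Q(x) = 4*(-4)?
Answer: -31 - I*sqrt(11) ≈ -31.0 - 3.3166*I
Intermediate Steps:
Q(x) = -16
M(V) = 2 + sqrt(5 + V) (M(V) = 2 + sqrt(V + 5) = 2 + sqrt(5 + V))
-29 + M(Q(-1))*(5 + z*(-2)) = -29 + (2 + sqrt(5 - 16))*(5 + 3*(-2)) = -29 + (2 + sqrt(-11))*(5 - 6) = -29 + (2 + I*sqrt(11))*(-1) = -29 + (-2 - I*sqrt(11)) = -31 - I*sqrt(11)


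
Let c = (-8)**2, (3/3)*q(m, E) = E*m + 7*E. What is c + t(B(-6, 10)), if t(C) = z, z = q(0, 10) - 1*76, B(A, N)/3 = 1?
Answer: 58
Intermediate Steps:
q(m, E) = 7*E + E*m (q(m, E) = E*m + 7*E = 7*E + E*m)
B(A, N) = 3 (B(A, N) = 3*1 = 3)
z = -6 (z = 10*(7 + 0) - 1*76 = 10*7 - 76 = 70 - 76 = -6)
t(C) = -6
c = 64
c + t(B(-6, 10)) = 64 - 6 = 58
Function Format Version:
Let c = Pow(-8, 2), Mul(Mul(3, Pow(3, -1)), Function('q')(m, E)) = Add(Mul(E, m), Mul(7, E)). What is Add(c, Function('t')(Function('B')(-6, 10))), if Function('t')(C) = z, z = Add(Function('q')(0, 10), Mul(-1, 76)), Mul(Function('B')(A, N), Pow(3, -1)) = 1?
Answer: 58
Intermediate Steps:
Function('q')(m, E) = Add(Mul(7, E), Mul(E, m)) (Function('q')(m, E) = Add(Mul(E, m), Mul(7, E)) = Add(Mul(7, E), Mul(E, m)))
Function('B')(A, N) = 3 (Function('B')(A, N) = Mul(3, 1) = 3)
z = -6 (z = Add(Mul(10, Add(7, 0)), Mul(-1, 76)) = Add(Mul(10, 7), -76) = Add(70, -76) = -6)
Function('t')(C) = -6
c = 64
Add(c, Function('t')(Function('B')(-6, 10))) = Add(64, -6) = 58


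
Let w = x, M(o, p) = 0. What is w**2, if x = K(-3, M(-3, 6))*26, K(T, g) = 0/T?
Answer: 0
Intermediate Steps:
K(T, g) = 0
x = 0 (x = 0*26 = 0)
w = 0
w**2 = 0**2 = 0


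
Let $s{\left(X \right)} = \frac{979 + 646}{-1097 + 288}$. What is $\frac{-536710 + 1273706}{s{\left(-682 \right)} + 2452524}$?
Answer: $\frac{596229764}{1984090291} \approx 0.30051$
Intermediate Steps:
$s{\left(X \right)} = - \frac{1625}{809}$ ($s{\left(X \right)} = \frac{1625}{-809} = 1625 \left(- \frac{1}{809}\right) = - \frac{1625}{809}$)
$\frac{-536710 + 1273706}{s{\left(-682 \right)} + 2452524} = \frac{-536710 + 1273706}{- \frac{1625}{809} + 2452524} = \frac{736996}{\frac{1984090291}{809}} = 736996 \cdot \frac{809}{1984090291} = \frac{596229764}{1984090291}$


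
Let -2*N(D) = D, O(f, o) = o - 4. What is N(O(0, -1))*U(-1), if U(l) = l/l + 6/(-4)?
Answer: -5/4 ≈ -1.2500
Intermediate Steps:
O(f, o) = -4 + o
N(D) = -D/2
U(l) = -1/2 (U(l) = 1 + 6*(-1/4) = 1 - 3/2 = -1/2)
N(O(0, -1))*U(-1) = -(-4 - 1)/2*(-1/2) = -1/2*(-5)*(-1/2) = (5/2)*(-1/2) = -5/4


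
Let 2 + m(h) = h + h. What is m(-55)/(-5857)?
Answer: 112/5857 ≈ 0.019122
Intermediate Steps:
m(h) = -2 + 2*h (m(h) = -2 + (h + h) = -2 + 2*h)
m(-55)/(-5857) = (-2 + 2*(-55))/(-5857) = (-2 - 110)*(-1/5857) = -112*(-1/5857) = 112/5857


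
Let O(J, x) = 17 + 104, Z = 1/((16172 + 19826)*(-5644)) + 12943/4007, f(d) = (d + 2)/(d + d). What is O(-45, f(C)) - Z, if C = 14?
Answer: 95878015487655/814113056984 ≈ 117.77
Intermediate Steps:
f(d) = (2 + d)/(2*d) (f(d) = (2 + d)/((2*d)) = (2 + d)*(1/(2*d)) = (2 + d)/(2*d))
Z = 2629664407409/814113056984 (Z = -1/5644/35998 + 12943*(1/4007) = (1/35998)*(-1/5644) + 12943/4007 = -1/203172712 + 12943/4007 = 2629664407409/814113056984 ≈ 3.2301)
O(J, x) = 121
O(-45, f(C)) - Z = 121 - 1*2629664407409/814113056984 = 121 - 2629664407409/814113056984 = 95878015487655/814113056984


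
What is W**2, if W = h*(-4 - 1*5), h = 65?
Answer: 342225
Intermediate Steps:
W = -585 (W = 65*(-4 - 1*5) = 65*(-4 - 5) = 65*(-9) = -585)
W**2 = (-585)**2 = 342225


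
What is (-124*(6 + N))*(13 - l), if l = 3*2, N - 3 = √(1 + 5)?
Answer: -7812 - 868*√6 ≈ -9938.2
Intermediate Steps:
N = 3 + √6 (N = 3 + √(1 + 5) = 3 + √6 ≈ 5.4495)
l = 6
(-124*(6 + N))*(13 - l) = (-124*(6 + (3 + √6)))*(13 - 1*6) = (-124*(9 + √6))*(13 - 6) = -31*(36 + 4*√6)*7 = (-1116 - 124*√6)*7 = -7812 - 868*√6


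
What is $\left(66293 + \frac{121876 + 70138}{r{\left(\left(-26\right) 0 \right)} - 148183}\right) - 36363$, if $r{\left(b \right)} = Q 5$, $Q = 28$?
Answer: $\frac{4430734976}{148043} \approx 29929.0$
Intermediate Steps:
$r{\left(b \right)} = 140$ ($r{\left(b \right)} = 28 \cdot 5 = 140$)
$\left(66293 + \frac{121876 + 70138}{r{\left(\left(-26\right) 0 \right)} - 148183}\right) - 36363 = \left(66293 + \frac{121876 + 70138}{140 - 148183}\right) - 36363 = \left(66293 + \frac{192014}{-148043}\right) - 36363 = \left(66293 + 192014 \left(- \frac{1}{148043}\right)\right) - 36363 = \left(66293 - \frac{192014}{148043}\right) - 36363 = \frac{9814022585}{148043} - 36363 = \frac{4430734976}{148043}$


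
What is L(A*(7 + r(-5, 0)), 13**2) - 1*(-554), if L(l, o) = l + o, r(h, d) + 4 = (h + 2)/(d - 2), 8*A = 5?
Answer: 11613/16 ≈ 725.81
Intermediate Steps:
A = 5/8 (A = (1/8)*5 = 5/8 ≈ 0.62500)
r(h, d) = -4 + (2 + h)/(-2 + d) (r(h, d) = -4 + (h + 2)/(d - 2) = -4 + (2 + h)/(-2 + d))
L(A*(7 + r(-5, 0)), 13**2) - 1*(-554) = (5*(7 + (10 - 5 - 4*0)/(-2 + 0))/8 + 13**2) - 1*(-554) = (5*(7 + (10 - 5 + 0)/(-2))/8 + 169) + 554 = (5*(7 - 1/2*5)/8 + 169) + 554 = (5*(7 - 5/2)/8 + 169) + 554 = ((5/8)*(9/2) + 169) + 554 = (45/16 + 169) + 554 = 2749/16 + 554 = 11613/16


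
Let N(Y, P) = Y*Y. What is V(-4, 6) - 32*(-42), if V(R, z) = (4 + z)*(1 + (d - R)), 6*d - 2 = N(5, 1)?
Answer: 1439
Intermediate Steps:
N(Y, P) = Y²
d = 9/2 (d = ⅓ + (⅙)*5² = ⅓ + (⅙)*25 = ⅓ + 25/6 = 9/2 ≈ 4.5000)
V(R, z) = (4 + z)*(11/2 - R) (V(R, z) = (4 + z)*(1 + (9/2 - R)) = (4 + z)*(11/2 - R))
V(-4, 6) - 32*(-42) = (22 - 4*(-4) + (11/2)*6 - 1*(-4)*6) - 32*(-42) = (22 + 16 + 33 + 24) + 1344 = 95 + 1344 = 1439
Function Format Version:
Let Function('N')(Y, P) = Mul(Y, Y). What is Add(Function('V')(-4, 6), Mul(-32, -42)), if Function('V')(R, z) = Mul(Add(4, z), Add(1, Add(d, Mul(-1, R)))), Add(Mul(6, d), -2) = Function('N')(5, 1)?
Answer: 1439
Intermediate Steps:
Function('N')(Y, P) = Pow(Y, 2)
d = Rational(9, 2) (d = Add(Rational(1, 3), Mul(Rational(1, 6), Pow(5, 2))) = Add(Rational(1, 3), Mul(Rational(1, 6), 25)) = Add(Rational(1, 3), Rational(25, 6)) = Rational(9, 2) ≈ 4.5000)
Function('V')(R, z) = Mul(Add(4, z), Add(Rational(11, 2), Mul(-1, R))) (Function('V')(R, z) = Mul(Add(4, z), Add(1, Add(Rational(9, 2), Mul(-1, R)))) = Mul(Add(4, z), Add(Rational(11, 2), Mul(-1, R))))
Add(Function('V')(-4, 6), Mul(-32, -42)) = Add(Add(22, Mul(-4, -4), Mul(Rational(11, 2), 6), Mul(-1, -4, 6)), Mul(-32, -42)) = Add(Add(22, 16, 33, 24), 1344) = Add(95, 1344) = 1439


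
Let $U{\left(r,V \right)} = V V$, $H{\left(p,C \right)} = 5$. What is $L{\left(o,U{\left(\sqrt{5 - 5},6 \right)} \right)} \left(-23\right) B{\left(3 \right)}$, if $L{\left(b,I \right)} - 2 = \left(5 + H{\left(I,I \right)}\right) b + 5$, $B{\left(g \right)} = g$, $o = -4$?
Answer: $2277$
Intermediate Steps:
$U{\left(r,V \right)} = V^{2}$
$L{\left(b,I \right)} = 7 + 10 b$ ($L{\left(b,I \right)} = 2 + \left(\left(5 + 5\right) b + 5\right) = 2 + \left(10 b + 5\right) = 2 + \left(5 + 10 b\right) = 7 + 10 b$)
$L{\left(o,U{\left(\sqrt{5 - 5},6 \right)} \right)} \left(-23\right) B{\left(3 \right)} = \left(7 + 10 \left(-4\right)\right) \left(-23\right) 3 = \left(7 - 40\right) \left(-23\right) 3 = \left(-33\right) \left(-23\right) 3 = 759 \cdot 3 = 2277$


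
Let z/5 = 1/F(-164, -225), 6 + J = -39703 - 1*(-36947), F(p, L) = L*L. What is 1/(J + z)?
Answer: -10125/27965249 ≈ -0.00036206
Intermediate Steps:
F(p, L) = L²
J = -2762 (J = -6 + (-39703 - 1*(-36947)) = -6 + (-39703 + 36947) = -6 - 2756 = -2762)
z = 1/10125 (z = 5/((-225)²) = 5/50625 = 5*(1/50625) = 1/10125 ≈ 9.8765e-5)
1/(J + z) = 1/(-2762 + 1/10125) = 1/(-27965249/10125) = -10125/27965249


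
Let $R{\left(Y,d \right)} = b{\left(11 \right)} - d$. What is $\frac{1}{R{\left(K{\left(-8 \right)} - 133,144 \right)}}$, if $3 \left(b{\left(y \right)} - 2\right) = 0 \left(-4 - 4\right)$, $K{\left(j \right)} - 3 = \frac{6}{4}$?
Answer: $- \frac{1}{142} \approx -0.0070423$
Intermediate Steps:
$K{\left(j \right)} = \frac{9}{2}$ ($K{\left(j \right)} = 3 + \frac{6}{4} = 3 + 6 \cdot \frac{1}{4} = 3 + \frac{3}{2} = \frac{9}{2}$)
$b{\left(y \right)} = 2$ ($b{\left(y \right)} = 2 + \frac{0 \left(-4 - 4\right)}{3} = 2 + \frac{0 \left(-8\right)}{3} = 2 + \frac{1}{3} \cdot 0 = 2 + 0 = 2$)
$R{\left(Y,d \right)} = 2 - d$
$\frac{1}{R{\left(K{\left(-8 \right)} - 133,144 \right)}} = \frac{1}{2 - 144} = \frac{1}{-142} = - \frac{1}{142}$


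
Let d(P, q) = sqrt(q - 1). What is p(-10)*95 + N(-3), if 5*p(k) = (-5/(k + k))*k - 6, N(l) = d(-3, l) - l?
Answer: -317/2 + 2*I ≈ -158.5 + 2.0*I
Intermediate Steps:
d(P, q) = sqrt(-1 + q)
N(l) = sqrt(-1 + l) - l
p(k) = -17/10 (p(k) = ((-5/(k + k))*k - 6)/5 = ((-5*1/(2*k))*k - 6)/5 = ((-5/(2*k))*k - 6)/5 = (-5/2 - 6)/5 = (1/5)*(-17/2) = -17/10)
p(-10)*95 + N(-3) = -17/10*95 + (sqrt(-1 - 3) - 1*(-3)) = -323/2 + (sqrt(-4) + 3) = -323/2 + (2*I + 3) = -323/2 + (3 + 2*I) = -317/2 + 2*I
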